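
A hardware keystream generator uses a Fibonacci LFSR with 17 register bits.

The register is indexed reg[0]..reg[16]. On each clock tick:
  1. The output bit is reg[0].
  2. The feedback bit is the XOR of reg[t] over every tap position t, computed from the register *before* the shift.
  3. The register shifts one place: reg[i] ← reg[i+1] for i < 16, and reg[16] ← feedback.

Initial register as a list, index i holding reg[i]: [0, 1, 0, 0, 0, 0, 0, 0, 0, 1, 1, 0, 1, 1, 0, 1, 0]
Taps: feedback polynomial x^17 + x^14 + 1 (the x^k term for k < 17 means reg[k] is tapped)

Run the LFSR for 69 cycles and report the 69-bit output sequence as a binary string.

010000000110110100000000001100001001001001010010000010000010110010010

k : reg_k → out_k, fb_k
0: 01000000011011010 → 0, fb=0
1: 10000000110110100 → 1, fb=0
2: 00000001101101000 → 0, fb=0
3: 00000011011010000 → 0, fb=0
4: 00000110110100000 → 0, fb=0
5: 00001101101000000 → 0, fb=0
6: 00011011010000000 → 0, fb=0
7: 00110110100000000 → 0, fb=0
8: 01101101000000000 → 0, fb=0
9: 11011010000000000 → 1, fb=1
10: 10110100000000001 → 1, fb=1
11: 01101000000000011 → 0, fb=0
12: 11010000000000110 → 1, fb=0
13: 10100000000001100 → 1, fb=0
14: 01000000000011000 → 0, fb=0
15: 10000000000110000 → 1, fb=1
16: 00000000001100001 → 0, fb=0
17: 00000000011000010 → 0, fb=0
18: 00000000110000100 → 0, fb=1
19: 00000001100001001 → 0, fb=0
20: 00000011000010010 → 0, fb=0
21: 00000110000100100 → 0, fb=1
22: 00001100001001001 → 0, fb=0
23: 00011000010010010 → 0, fb=0
24: 00110000100100100 → 0, fb=1
25: 01100001001001001 → 0, fb=0
26: 11000010010010010 → 1, fb=1
27: 10000100100100101 → 1, fb=0
28: 00001001001001010 → 0, fb=0
29: 00010010010010100 → 0, fb=1
30: 00100100100101001 → 0, fb=0
31: 01001001001010010 → 0, fb=0
32: 10010010010100100 → 1, fb=0
33: 00100100101001000 → 0, fb=0
34: 01001001010010000 → 0, fb=0
35: 10010010100100000 → 1, fb=1
36: 00100101001000001 → 0, fb=0
37: 01001010010000010 → 0, fb=0
38: 10010100100000100 → 1, fb=0
39: 00101001000001000 → 0, fb=0
40: 01010010000010000 → 0, fb=0
41: 10100100000100000 → 1, fb=1
42: 01001000001000001 → 0, fb=0
43: 10010000010000010 → 1, fb=1
44: 00100000100000101 → 0, fb=1
45: 01000001000001011 → 0, fb=0
46: 10000010000010110 → 1, fb=0
47: 00000100000101100 → 0, fb=1
48: 00001000001011001 → 0, fb=0
49: 00010000010110010 → 0, fb=0
50: 00100000101100100 → 0, fb=1
51: 01000001011001001 → 0, fb=0
52: 10000010110010010 → 1, fb=1
53: 00000101100100101 → 0, fb=1
54: 00001011001001011 → 0, fb=0
55: 00010110010010110 → 0, fb=1
56: 00101100100101101 → 0, fb=1
57: 01011001001011011 → 0, fb=0
58: 10110010010110110 → 1, fb=0
59: 01100100101101100 → 0, fb=1
60: 11001001011011001 → 1, fb=1
61: 10010010110110011 → 1, fb=1
62: 00100101101100111 → 0, fb=1
63: 01001011011001111 → 0, fb=1
64: 10010110110011111 → 1, fb=0
65: 00101101100111110 → 0, fb=1
66: 01011011001111101 → 0, fb=1
67: 10110110011111011 → 1, fb=1
68: 01101100111110111 → 0, fb=1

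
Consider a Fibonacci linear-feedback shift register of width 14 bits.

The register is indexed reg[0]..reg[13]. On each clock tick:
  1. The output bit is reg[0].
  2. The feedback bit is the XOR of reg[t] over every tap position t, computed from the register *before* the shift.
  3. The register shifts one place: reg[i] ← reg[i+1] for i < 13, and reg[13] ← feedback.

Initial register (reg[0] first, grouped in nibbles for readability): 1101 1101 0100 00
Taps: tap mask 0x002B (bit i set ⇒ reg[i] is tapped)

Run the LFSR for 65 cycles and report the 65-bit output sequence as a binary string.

11011101010000001001011101011111101000111010011000110100011101011

tick  register→output (feedback)
  0  11011101010000→1 (0)
  1  10111010100000→1 (0)
  2  01110101000000→0 (1)
  3  11101010000001→1 (0)
  4  11010100000010→1 (0)
  5  10101000000100→1 (1)
  6  01010000001001→0 (0)
  7  10100000010010→1 (1)
  8  01000000100101→0 (1)
  9  10000001001011→1 (1)
 10  00000010010111→0 (0)
 11  00000100101110→0 (1)
 12  00001001011101→0 (0)
 13  00010010111010→0 (1)
 14  00100101110101→0 (1)
 15  01001011101011→0 (1)
 16  10010111010111→1 (1)
 17  00101110101111→0 (1)
 18  01011101011111→0 (1)
 19  10111010111111→1 (0)
 20  01110101111110→0 (1)
 21  11101011111101→1 (0)
 22  11010111111010→1 (0)
 23  10101111110100→1 (0)
 24  01011111101000→0 (1)
 25  10111111010001→1 (1)
 26  01111110100011→0 (1)
 27  11111101000111→1 (0)
 28  11111010001110→1 (1)
 29  11110100011101→1 (0)
 30  11101000111010→1 (0)
 31  11010001110100→1 (1)
 32  10100011101001→1 (1)
 33  01000111010011→0 (0)
 34  10001110100110→1 (0)
 35  00011101001100→0 (0)
 36  00111010011000→0 (1)
 37  01110100110001→0 (1)
 38  11101001100011→1 (0)
 39  11010011000110→1 (1)
 40  10100110001101→1 (0)
 41  01001100011010→0 (0)
 42  10011000110100→1 (0)
 43  00110001101000→0 (1)
 44  01100011010001→0 (1)
 45  11000110100011→1 (1)
 46  10001101000111→1 (0)
 47  00011010001110→0 (1)
 48  00110100011101→0 (0)
 49  01101000111010→0 (1)
 50  11010001110101→1 (1)
 51  10100011101011→1 (1)
 52  01000111010111→0 (0)
 53  10001110101110→1 (0)
 54  00011101011100→0 (0)
 55  00111010111000→0 (1)
 56  01110101110001→0 (1)
 57  11101011100011→1 (0)
 58  11010111000110→1 (0)
 59  10101110001100→1 (0)
 60  01011100011000→0 (1)
 61  10111000110001→1 (0)
 62  01110001100010→0 (0)
 63  11100011000100→1 (0)
 64  11000110001000→1 (1)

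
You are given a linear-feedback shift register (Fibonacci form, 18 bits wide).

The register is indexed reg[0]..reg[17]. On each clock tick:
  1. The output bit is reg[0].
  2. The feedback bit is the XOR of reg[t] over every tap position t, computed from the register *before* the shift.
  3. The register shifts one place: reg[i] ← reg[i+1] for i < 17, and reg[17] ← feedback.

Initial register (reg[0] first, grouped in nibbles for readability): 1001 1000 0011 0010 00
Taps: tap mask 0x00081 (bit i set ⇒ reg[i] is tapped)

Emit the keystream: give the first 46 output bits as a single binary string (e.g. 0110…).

tick  register→output (feedback)
  0  100110000011001000→1 (1)
  1  001100000110010001→0 (0)
  2  011000001100100010→0 (0)
  3  110000011001000100→1 (0)
  4  100000110010001000→1 (0)
  5  000001100100010000→0 (0)
  6  000011001000100000→0 (0)
  7  000110010001000000→0 (1)
  8  001100100010000001→0 (0)
  9  011001000100000010→0 (0)
 10  110010001000000100→1 (1)
 11  100100010000001001→1 (0)
 12  001000100000010010→0 (0)
 13  010001000000100100→0 (0)
 14  100010000001001000→1 (1)
 15  000100000010010001→0 (0)
 16  001000000100100010→0 (0)
 17  010000001001000100→0 (0)
 18  100000010010001000→1 (0)
 19  000000100100010000→0 (0)
 20  000001001000100000→0 (0)
 21  000010010001000000→0 (1)
 22  000100100010000001→0 (0)
 23  001001000100000010→0 (0)
 24  010010001000000100→0 (0)
 25  100100010000001000→1 (0)
 26  001000100000010000→0 (0)
 27  010001000000100000→0 (0)
 28  100010000001000000→1 (1)
 29  000100000010000001→0 (0)
 30  001000000100000010→0 (0)
 31  010000001000000100→0 (0)
 32  100000010000001000→1 (0)
 33  000000100000010000→0 (0)
 34  000001000000100000→0 (0)
 35  000010000001000000→0 (0)
 36  000100000010000000→0 (0)
 37  001000000100000000→0 (0)
 38  010000001000000000→0 (0)
 39  100000010000000000→1 (0)
 40  000000100000000000→0 (0)
 41  000001000000000000→0 (0)
 42  000010000000000000→0 (0)
 43  000100000000000000→0 (0)
 44  001000000000000000→0 (0)
 45  010000000000000000→0 (0)

1001100000110010001000000100100010000001000000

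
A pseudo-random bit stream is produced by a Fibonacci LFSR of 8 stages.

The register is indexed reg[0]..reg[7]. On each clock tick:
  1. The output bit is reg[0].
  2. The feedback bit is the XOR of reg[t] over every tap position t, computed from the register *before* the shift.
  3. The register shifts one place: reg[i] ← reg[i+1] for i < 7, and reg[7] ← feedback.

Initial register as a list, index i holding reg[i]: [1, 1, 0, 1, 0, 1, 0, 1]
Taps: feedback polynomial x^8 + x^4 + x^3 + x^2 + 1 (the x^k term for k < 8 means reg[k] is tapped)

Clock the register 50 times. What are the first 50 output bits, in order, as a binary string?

11010101011111001010000100111111110000101111000110

tick  register→output (feedback)
  0  11010101→1 (0)
  1  10101010→1 (1)
  2  01010101→0 (1)
  3  10101011→1 (1)
  4  01010111→0 (1)
  5  10101111→1 (1)
  6  01011111→0 (0)
  7  10111110→1 (0)
  8  01111100→0 (1)
  9  11111001→1 (0)
 10  11110010→1 (1)
 11  11100101→1 (0)
 12  11001010→1 (0)
 13  10010100→1 (0)
 14  00101000→0 (0)
 15  01010000→0 (1)
 16  10100001→1 (0)
 17  01000010→0 (0)
 18  10000100→1 (1)
 19  00001001→0 (1)
 20  00010011→0 (1)
 21  00100111→0 (1)
 22  01001111→0 (1)
 23  10011111→1 (1)
 24  00111111→0 (1)
 25  01111111→0 (1)
 26  11111111→1 (0)
 27  11111110→1 (0)
 28  11111100→1 (0)
 29  11111000→1 (0)
 30  11110000→1 (1)
 31  11100001→1 (0)
 32  11000010→1 (1)
 33  10000101→1 (1)
 34  00001011→0 (1)
 35  00010111→0 (1)
 36  00101111→0 (0)
 37  01011110→0 (0)
 38  10111100→1 (0)
 39  01111000→0 (1)
 40  11110001→1 (1)
 41  11100011→1 (0)
 42  11000110→1 (1)
 43  10001101→1 (0)
 44  00011010→0 (0)
 45  00110100→0 (0)
 46  01101000→0 (0)
 47  11010000→1 (0)
 48  10100000→1 (0)
 49  01000000→0 (0)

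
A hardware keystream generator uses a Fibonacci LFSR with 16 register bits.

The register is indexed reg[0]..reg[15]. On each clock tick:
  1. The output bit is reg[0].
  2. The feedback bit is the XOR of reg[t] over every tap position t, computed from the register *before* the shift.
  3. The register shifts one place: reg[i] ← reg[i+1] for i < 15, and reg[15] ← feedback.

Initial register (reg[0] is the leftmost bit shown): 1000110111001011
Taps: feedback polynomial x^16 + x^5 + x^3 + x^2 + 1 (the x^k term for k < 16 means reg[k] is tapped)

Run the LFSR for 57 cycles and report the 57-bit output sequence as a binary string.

step | reg (before) | out | fb
   0 | 1000110111001011 | 1 | 0
   1 | 0001101110010110 | 0 | 1
   2 | 0011011100101101 | 0 | 1
   3 | 0110111001011011 | 0 | 0
   4 | 1101110010110110 | 1 | 1
   5 | 1011100101101101 | 1 | 1
   6 | 0111001011011011 | 0 | 0
   7 | 1110010110110110 | 1 | 1
   8 | 1100101101101101 | 1 | 1
   9 | 1001011011011011 | 1 | 1
  10 | 0010110110110111 | 0 | 0
  11 | 0101101101101110 | 0 | 1
  12 | 1011011011011101 | 1 | 0
  13 | 0110110110111010 | 0 | 0
  14 | 1101101101110100 | 1 | 0
  15 | 1011011011101000 | 1 | 0
  16 | 0110110111010000 | 0 | 0
  17 | 1101101110100000 | 1 | 0
  18 | 1011011101000000 | 1 | 0
  19 | 0110111010000000 | 0 | 0
  20 | 1101110100000000 | 1 | 1
  21 | 1011101000000001 | 1 | 1
  22 | 0111010000000011 | 0 | 1
  23 | 1110100000000111 | 1 | 0
  24 | 1101000000001110 | 1 | 0
  25 | 1010000000011100 | 1 | 0
  26 | 0100000000111000 | 0 | 0
  27 | 1000000001110000 | 1 | 1
  28 | 0000000011100001 | 0 | 0
  29 | 0000000111000010 | 0 | 0
  30 | 0000001110000100 | 0 | 0
  31 | 0000011100001000 | 0 | 1
  32 | 0000111000010001 | 0 | 1
  33 | 0001110000100011 | 0 | 0
  34 | 0011100001000110 | 0 | 0
  35 | 0111000010001100 | 0 | 0
  36 | 1110000100011000 | 1 | 0
  37 | 1100001000110000 | 1 | 1
  38 | 1000010001100001 | 1 | 0
  39 | 0000100011000010 | 0 | 0
  40 | 0001000110000100 | 0 | 1
  41 | 0010001100001001 | 0 | 1
  42 | 0100011000010011 | 0 | 1
  43 | 1000110000100111 | 1 | 0
  44 | 0001100001001110 | 0 | 1
  45 | 0011000010011101 | 0 | 0
  46 | 0110000100111010 | 0 | 1
  47 | 1100001001110101 | 1 | 1
  48 | 1000010011101011 | 1 | 0
  49 | 0000100111010110 | 0 | 0
  50 | 0001001110101100 | 0 | 1
  51 | 0010011101011001 | 0 | 0
  52 | 0100111010110010 | 0 | 1
  53 | 1001110101100101 | 1 | 1
  54 | 0011101011001011 | 0 | 0
  55 | 0111010110010110 | 0 | 1
  56 | 1110101100101101 | 1 | 0

100011011100101101101101110100000000111000010001100001001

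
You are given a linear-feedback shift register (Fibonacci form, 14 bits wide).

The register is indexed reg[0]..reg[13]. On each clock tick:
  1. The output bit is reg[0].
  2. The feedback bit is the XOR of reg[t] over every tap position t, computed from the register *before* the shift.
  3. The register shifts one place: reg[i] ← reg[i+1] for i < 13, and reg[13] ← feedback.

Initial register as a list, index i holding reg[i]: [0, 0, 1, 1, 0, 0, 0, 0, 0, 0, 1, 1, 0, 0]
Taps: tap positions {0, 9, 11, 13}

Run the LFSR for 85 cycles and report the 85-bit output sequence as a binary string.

tick  register→output (feedback)
  0  00110000001100→0 (1)
  1  01100000011001→0 (0)
  2  11000000110010→1 (0)
  3  10000001100100→1 (0)
  4  00000011001000→0 (0)
  5  00000110010000→0 (1)
  6  00001100100001→0 (1)
  7  00011001000011→0 (1)
  8  00110010000111→0 (0)
  9  01100100001110→0 (1)
 10  11001000011101→1 (0)
 11  10010000111010→1 (0)
 12  00100001110100→0 (0)
 13  01000011101000→0 (0)
 14  10000111010000→1 (0)
 15  00001110100000→0 (0)
 16  00011101000000→0 (0)
 17  00111010000000→0 (0)
 18  01110100000000→0 (0)
 19  11101000000000→1 (1)
 20  11010000000001→1 (0)
 21  10100000000010→1 (1)
 22  01000000000101→0 (0)
 23  10000000001010→1 (1)
 24  00000000010101→0 (1)
 25  00000000101011→0 (1)
 26  00000001010111→0 (1)
 27  00000010101111→0 (0)
 28  00000101011110→0 (0)
 29  00001010111100→0 (0)
 30  00010101111000→0 (1)
 31  00101011110001→0 (0)
 32  01010111100010→0 (0)
 33  10101111000100→1 (0)
 34  01011110001000→0 (0)
 35  10111100010000→1 (0)
 36  01111000100000→0 (0)
 37  11110001000000→1 (1)
 38  11100010000001→1 (0)
 39  11000100000010→1 (1)
 40  10001000000101→1 (1)
 41  00010000001011→0 (1)
 42  00100000010111→0 (1)
 43  01000000101111→0 (0)
 44  10000001011110→1 (1)
 45  00000010111101→0 (1)
 46  00000101111011→0 (0)
 47  00001011110110→0 (0)
 48  00010111101100→0 (1)
 49  00101111011001→0 (0)
 50  01011110110010→0 (1)
 51  10111101100101→1 (1)
 52  01111011001011→0 (1)
 53  11110110010111→1 (0)
 54  11101100101110→1 (0)
 55  11011001011100→1 (1)
 56  10110010111001→1 (1)
 57  01100101110011→0 (0)
 58  11001011100110→1 (0)
 59  10010111001100→1 (0)
 60  00101110011000→0 (1)
 61  01011100110001→0 (0)
 62  10111001100010→1 (1)
 63  01110011000101→0 (0)
 64  11100110001010→1 (1)
 65  11001100010101→1 (0)
 66  10011000101010→1 (1)
 67  00110001010101→0 (1)
 68  01100010101011→0 (1)
 69  11000101010111→1 (0)
 70  10001010101110→1 (0)
 71  00010101011100→0 (0)
 72  00101010111000→0 (1)
 73  01010101110001→0 (0)
 74  10101011100010→1 (1)
 75  01010111000101→0 (0)
 76  10101110001010→1 (1)
 77  01011100010101→0 (1)
 78  10111000101011→1 (0)
 79  01110001010110→0 (0)
 80  11100010101100→1 (0)
 81  11000101011000→1 (0)
 82  10001010110000→1 (0)
 83  00010101100000→0 (0)
 84  00101011000000→0 (0)

0011000000110010000111010000000001010111100010000001011110110010111001100010101011100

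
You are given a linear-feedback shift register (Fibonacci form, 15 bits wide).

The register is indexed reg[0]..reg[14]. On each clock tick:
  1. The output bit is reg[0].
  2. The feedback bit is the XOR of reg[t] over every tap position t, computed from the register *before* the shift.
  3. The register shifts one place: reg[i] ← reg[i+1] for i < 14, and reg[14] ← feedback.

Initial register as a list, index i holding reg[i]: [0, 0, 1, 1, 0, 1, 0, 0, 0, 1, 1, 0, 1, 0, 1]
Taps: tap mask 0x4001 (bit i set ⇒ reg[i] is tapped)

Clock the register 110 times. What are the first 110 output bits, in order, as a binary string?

step | reg (before) | out | fb
   0 | 001101000110101 | 0 | 1
   1 | 011010001101011 | 0 | 1
   2 | 110100011010111 | 1 | 0
   3 | 101000110101110 | 1 | 1
   4 | 010001101011101 | 0 | 1
   5 | 100011010111011 | 1 | 0
   6 | 000110101110110 | 0 | 0
   7 | 001101011101100 | 0 | 0
   8 | 011010111011000 | 0 | 0
   9 | 110101110110000 | 1 | 1
  10 | 101011101100001 | 1 | 0
  11 | 010111011000010 | 0 | 0
  12 | 101110110000100 | 1 | 1
  13 | 011101100001001 | 0 | 1
  14 | 111011000010011 | 1 | 0
  15 | 110110000100110 | 1 | 1
  16 | 101100001001101 | 1 | 0
  17 | 011000010011010 | 0 | 0
  18 | 110000100110100 | 1 | 1
  19 | 100001001101001 | 1 | 0
  20 | 000010011010010 | 0 | 0
  21 | 000100110100100 | 0 | 0
  22 | 001001101001000 | 0 | 0
  23 | 010011010010000 | 0 | 0
  24 | 100110100100000 | 1 | 1
  25 | 001101001000001 | 0 | 1
  26 | 011010010000011 | 0 | 1
  27 | 110100100000111 | 1 | 0
  28 | 101001000001110 | 1 | 1
  29 | 010010000011101 | 0 | 1
  30 | 100100000111011 | 1 | 0
  31 | 001000001110110 | 0 | 0
  32 | 010000011101100 | 0 | 0
  33 | 100000111011000 | 1 | 1
  34 | 000001110110001 | 0 | 1
  35 | 000011101100011 | 0 | 1
  36 | 000111011000111 | 0 | 1
  37 | 001110110001111 | 0 | 1
  38 | 011101100011111 | 0 | 1
  39 | 111011000111111 | 1 | 0
  40 | 110110001111110 | 1 | 1
  41 | 101100011111101 | 1 | 0
  42 | 011000111111010 | 0 | 0
  43 | 110001111110100 | 1 | 1
  44 | 100011111101001 | 1 | 0
  45 | 000111111010010 | 0 | 0
  46 | 001111110100100 | 0 | 0
  47 | 011111101001000 | 0 | 0
  48 | 111111010010000 | 1 | 1
  49 | 111110100100001 | 1 | 0
  50 | 111101001000010 | 1 | 1
  51 | 111010010000101 | 1 | 0
  52 | 110100100001010 | 1 | 1
  53 | 101001000010101 | 1 | 0
  54 | 010010000101010 | 0 | 0
  55 | 100100001010100 | 1 | 1
  56 | 001000010101001 | 0 | 1
  57 | 010000101010011 | 0 | 1
  58 | 100001010100111 | 1 | 0
  59 | 000010101001110 | 0 | 0
  60 | 000101010011100 | 0 | 0
  61 | 001010100111000 | 0 | 0
  62 | 010101001110000 | 0 | 0
  63 | 101010011100000 | 1 | 1
  64 | 010100111000001 | 0 | 1
  65 | 101001110000011 | 1 | 0
  66 | 010011100000110 | 0 | 0
  67 | 100111000001100 | 1 | 1
  68 | 001110000011001 | 0 | 1
  69 | 011100000110011 | 0 | 1
  70 | 111000001100111 | 1 | 0
  71 | 110000011001110 | 1 | 1
  72 | 100000110011101 | 1 | 0
  73 | 000001100111010 | 0 | 0
  74 | 000011001110100 | 0 | 0
  75 | 000110011101000 | 0 | 0
  76 | 001100111010000 | 0 | 0
  77 | 011001110100000 | 0 | 0
  78 | 110011101000000 | 1 | 1
  79 | 100111010000001 | 1 | 0
  80 | 001110100000010 | 0 | 0
  81 | 011101000000100 | 0 | 0
  82 | 111010000001000 | 1 | 1
  83 | 110100000010001 | 1 | 0
  84 | 101000000100010 | 1 | 1
  85 | 010000001000101 | 0 | 1
  86 | 100000010001011 | 1 | 0
  87 | 000000100010110 | 0 | 0
  88 | 000001000101100 | 0 | 0
  89 | 000010001011000 | 0 | 0
  90 | 000100010110000 | 0 | 0
  91 | 001000101100000 | 0 | 0
  92 | 010001011000000 | 0 | 0
  93 | 100010110000000 | 1 | 1
  94 | 000101100000001 | 0 | 1
  95 | 001011000000011 | 0 | 1
  96 | 010110000000111 | 0 | 1
  97 | 101100000001111 | 1 | 0
  98 | 011000000011110 | 0 | 0
  99 | 110000000111100 | 1 | 1
 100 | 100000001111001 | 1 | 0
 101 | 000000011110010 | 0 | 0
 102 | 000000111100100 | 0 | 0
 103 | 000001111001000 | 0 | 0
 104 | 000011110010000 | 0 | 0
 105 | 000111100100000 | 0 | 0
 106 | 001111001000000 | 0 | 0
 107 | 011110010000000 | 0 | 0
 108 | 111100100000000 | 1 | 1
 109 | 111001000000001 | 1 | 0

00110100011010111011000010011010010000011101100011111101001000010101001110000011001110100000010001011000000011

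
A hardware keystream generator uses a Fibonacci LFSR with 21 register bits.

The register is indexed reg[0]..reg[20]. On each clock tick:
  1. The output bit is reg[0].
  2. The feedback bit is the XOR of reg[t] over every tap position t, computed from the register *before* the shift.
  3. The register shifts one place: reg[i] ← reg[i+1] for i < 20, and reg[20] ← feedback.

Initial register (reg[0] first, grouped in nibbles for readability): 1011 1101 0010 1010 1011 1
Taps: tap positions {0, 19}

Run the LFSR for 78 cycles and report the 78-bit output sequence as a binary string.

k : reg_k → out_k, fb_k
0: 101111010010101010111 → 1, fb=0
1: 011110100101010101110 → 0, fb=1
2: 111101001010101011101 → 1, fb=1
3: 111010010101010111011 → 1, fb=0
4: 110100101010101110110 → 1, fb=0
5: 101001010101011101100 → 1, fb=1
6: 010010101010111011001 → 0, fb=0
7: 100101010101110110010 → 1, fb=0
8: 001010101011101100100 → 0, fb=0
9: 010101010111011001000 → 0, fb=0
10: 101010101110110010000 → 1, fb=1
11: 010101011101100100001 → 0, fb=0
12: 101010111011001000010 → 1, fb=0
13: 010101110110010000100 → 0, fb=0
14: 101011101100100001000 → 1, fb=1
15: 010111011001000010001 → 0, fb=0
16: 101110110010000100010 → 1, fb=0
17: 011101100100001000100 → 0, fb=0
18: 111011001000010001000 → 1, fb=1
19: 110110010000100010001 → 1, fb=1
20: 101100100001000100011 → 1, fb=0
21: 011001000010001000110 → 0, fb=1
22: 110010000100010001101 → 1, fb=1
23: 100100001000100011011 → 1, fb=0
24: 001000010001000110110 → 0, fb=1
25: 010000100010001101101 → 0, fb=0
26: 100001000100011011010 → 1, fb=0
27: 000010001000110110100 → 0, fb=0
28: 000100010001101101000 → 0, fb=0
29: 001000100011011010000 → 0, fb=0
30: 010001000110110100000 → 0, fb=0
31: 100010001101101000000 → 1, fb=1
32: 000100011011010000001 → 0, fb=0
33: 001000110110100000010 → 0, fb=1
34: 010001101101000000101 → 0, fb=0
35: 100011011010000001010 → 1, fb=0
36: 000110110100000010100 → 0, fb=0
37: 001101101000000101000 → 0, fb=0
38: 011011010000001010000 → 0, fb=0
39: 110110100000010100000 → 1, fb=1
40: 101101000000101000001 → 1, fb=1
41: 011010000001010000011 → 0, fb=1
42: 110100000010100000111 → 1, fb=0
43: 101000000101000001110 → 1, fb=0
44: 010000001010000011100 → 0, fb=0
45: 100000010100000111000 → 1, fb=1
46: 000000101000001110001 → 0, fb=0
47: 000001010000011100010 → 0, fb=1
48: 000010100000111000101 → 0, fb=0
49: 000101000001110001010 → 0, fb=1
50: 001010000011100010101 → 0, fb=0
51: 010100000111000101010 → 0, fb=1
52: 101000001110001010101 → 1, fb=1
53: 010000011100010101011 → 0, fb=1
54: 100000111000101010111 → 1, fb=0
55: 000001110001010101110 → 0, fb=1
56: 000011100010101011101 → 0, fb=0
57: 000111000101010111010 → 0, fb=1
58: 001110001010101110101 → 0, fb=0
59: 011100010101011101010 → 0, fb=1
60: 111000101010111010101 → 1, fb=1
61: 110001010101110101011 → 1, fb=0
62: 100010101011101010110 → 1, fb=0
63: 000101010111010101100 → 0, fb=0
64: 001010101110101011000 → 0, fb=0
65: 010101011101010110000 → 0, fb=0
66: 101010111010101100000 → 1, fb=1
67: 010101110101011000001 → 0, fb=0
68: 101011101010110000010 → 1, fb=0
69: 010111010101100000100 → 0, fb=0
70: 101110101011000001000 → 1, fb=1
71: 011101010110000010001 → 0, fb=0
72: 111010101100000100010 → 1, fb=0
73: 110101011000001000100 → 1, fb=1
74: 101010110000010001001 → 1, fb=1
75: 010101100000100010011 → 0, fb=1
76: 101011000001000100111 → 1, fb=0
77: 010110000010001001110 → 0, fb=1

101111010010101010111011001000010001000110110100000010100000111000101010111010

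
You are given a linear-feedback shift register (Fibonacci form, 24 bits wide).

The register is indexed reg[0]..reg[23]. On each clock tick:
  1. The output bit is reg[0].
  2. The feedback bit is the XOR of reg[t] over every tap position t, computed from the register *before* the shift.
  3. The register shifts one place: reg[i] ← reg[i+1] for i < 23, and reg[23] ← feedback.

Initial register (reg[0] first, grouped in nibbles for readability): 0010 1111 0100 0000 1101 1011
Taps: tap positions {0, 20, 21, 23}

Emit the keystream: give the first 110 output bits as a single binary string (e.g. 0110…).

tick  register→output (feedback)
  0  001011110100000011011011→0 (0)
  1  010111101000000110110110→0 (1)
  2  101111010000001101101101→1 (0)
  3  011110100000011011011010→0 (1)
  4  111101000000110110110101→1 (1)
  5  111010000001101101101011→1 (1)
  6  110100000011011011010111→1 (1)
  7  101000000110110110101111→1 (0)
  8  010000001101101101011110→0 (0)
  9  100000011011011010111100→1 (1)
 10  000000110110110101111001→0 (0)
 11  000001101101101011110010→0 (0)
 12  000011011011010111100100→0 (1)
 13  000110110110101111001001→0 (0)
 14  001101101101011110010010→0 (0)
 15  011011011010111100100100→0 (1)
 16  110110110101111001001001→1 (1)
 17  101101101011110010010011→1 (0)
 18  011011010111100100100110→0 (1)
 19  110110101111001001001101→1 (0)
 20  101101011110010010011010→1 (0)
 21  011010111100100100110100→0 (1)
 22  110101111001001001101001→1 (1)
 23  101011110010010011010011→1 (0)
 24  010111100100100110100110→0 (1)
 25  101111001001001101001101→1 (0)
 26  011110010010011010011010→0 (1)
 27  111100100100110100110101→1 (1)
 28  111001001001101001101011→1 (1)
 29  110010010011010011010111→1 (1)
 30  100100100110100110101111→1 (0)
 31  001001001101001101011110→0 (0)
 32  010010011010011010111100→0 (0)
 33  100100110100110101111000→1 (0)
 34  001001101001101011110000→0 (0)
 35  010011010011010111100000→0 (0)
 36  100110100110101111000000→1 (1)
 37  001101001101011110000001→0 (1)
 38  011010011010111100000011→0 (1)
 39  110100110101111000000111→1 (1)
 40  101001101011110000001111→1 (0)
 41  010011010111100000011110→0 (0)
 42  100110101111000000111100→1 (1)
 43  001101011110000001111001→0 (0)
 44  011010111100000011110010→0 (0)
 45  110101111000000111100100→1 (0)
 46  101011110000001111001000→1 (0)
 47  010111100000011110010000→0 (0)
 48  101111000000111100100000→1 (1)
 49  011110000001111001000001→0 (1)
 50  111100000011110010000011→1 (0)
 51  111000000111100100000110→1 (0)
 52  110000001111001000001100→1 (1)
 53  100000011110010000011001→1 (1)
 54  000000111100100000110011→0 (1)
 55  000001111001000001100111→0 (0)
 56  000011110010000011001110→0 (0)
 57  000111100100000110011100→0 (0)
 58  001111001000001100111000→0 (1)
 59  011110010000011001110001→0 (1)
 60  111100100000110011100011→1 (0)
 61  111001000001100111000110→1 (0)
 62  110010000011001110001100→1 (1)
 63  100100000110011100011001→1 (1)
 64  001000001100111000110011→0 (1)
 65  010000011001110001100111→0 (0)
 66  100000110011100011001110→1 (1)
 67  000001100111000110011101→0 (1)
 68  000011001110001100111011→0 (0)
 69  000110011100011001110110→0 (1)
 70  001100111000110011101101→0 (1)
 71  011001110001100111011011→0 (0)
 72  110011100011001110110110→1 (0)
 73  100111000110011101101100→1 (1)
 74  001110001100111011011001→0 (0)
 75  011100011001110110110010→0 (0)
 76  111000110011101101100100→1 (0)
 77  110001100111011011001000→1 (0)
 78  100011001110110110010000→1 (1)
 79  000110011101101100100001→0 (1)
 80  001100111011011001000011→0 (1)
 81  011001110110110010000111→0 (0)
 82  110011101101100100001110→1 (1)
 83  100111011011001000011101→1 (0)
 84  001110110110010000111010→0 (1)
 85  011101101100100001110101→0 (0)
 86  111011011001000011101010→1 (0)
 87  110110110010000111010100→1 (0)
 88  101101100100001110101000→1 (0)
 89  011011001000011101010000→0 (0)
 90  110110010000111010100000→1 (1)
 91  101100100001110101000001→1 (0)
 92  011001000011101010000010→0 (0)
 93  110010000111010100000100→1 (0)
 94  100100001110101000001000→1 (0)
 95  001000011101010000010000→0 (0)
 96  010000111010100000100000→0 (0)
 97  100001110101000001000000→1 (1)
 98  000011101010000010000001→0 (1)
 99  000111010100000100000011→0 (1)
100  001110101000001000000111→0 (0)
101  011101010000010000001110→0 (0)
102  111010100000100000011100→1 (1)
103  110101000001000000111001→1 (1)
104  101010000010000001110011→1 (0)
105  010100000100000011100110→0 (1)
106  101000001000000111001101→1 (0)
107  010000010000001110011010→0 (1)
108  100000100000011100110101→1 (1)
109  000001000000111001101011→0 (0)

00101111010000001101101101011110010010011010011010111100000011110010000011001110001100111011011001000011101010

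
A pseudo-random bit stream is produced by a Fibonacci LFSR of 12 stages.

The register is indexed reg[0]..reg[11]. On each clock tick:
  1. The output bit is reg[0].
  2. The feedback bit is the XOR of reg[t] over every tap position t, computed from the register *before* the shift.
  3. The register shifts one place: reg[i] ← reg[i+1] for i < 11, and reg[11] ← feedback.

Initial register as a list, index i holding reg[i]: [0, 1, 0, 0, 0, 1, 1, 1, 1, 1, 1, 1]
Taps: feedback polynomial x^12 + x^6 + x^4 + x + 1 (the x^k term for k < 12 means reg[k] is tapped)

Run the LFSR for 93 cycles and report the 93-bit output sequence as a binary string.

tick  register→output (feedback)
  0  010001111111→0 (0)
  1  100011111110→1 (1)
  2  000111111101→0 (0)
  3  001111111010→0 (0)
  4  011111110100→0 (1)
  5  111111101001→1 (0)
  6  111111010010→1 (1)
  7  111110100101→1 (0)
  8  111101001010→1 (0)
  9  111010010100→1 (1)
 10  110100101001→1 (1)
 11  101001010011→1 (1)
 12  010010100111→0 (1)
 13  100101001111→1 (1)
 14  001010011111→0 (1)
 15  010100111111→0 (0)
 16  101001111110→1 (0)
 17  010011111100→0 (1)
 18  100111111001→1 (1)
 19  001111110011→0 (0)
 20  011111100110→0 (1)
 21  111111001101→1 (1)
 22  111110011011→1 (1)
 23  111100110111→1 (1)
 24  111001101111→1 (1)
 25  110011011111→1 (1)
 26  100110111111→1 (1)
 27  001101111111→0 (1)
 28  011011111111→0 (1)
 29  110111111111→1 (0)
 30  101111111110→1 (1)
 31  011111111101→0 (1)
 32  111111111011→1 (0)
 33  111111110110→1 (0)
 34  111111101100→1 (0)
 35  111111011000→1 (1)
 36  111110110001→1 (0)
 37  111101100010→1 (1)
 38  111011000101→1 (1)
 39  110110001011→1 (1)
 40  101100010111→1 (1)
 41  011000101111→0 (0)
 42  110001011110→1 (0)
 43  100010111100→1 (1)
 44  000101111001→0 (1)
 45  001011110011→0 (0)
 46  010111100110→0 (1)
 47  101111001101→1 (0)
 48  011110011010→0 (0)
 49  111100110100→1 (1)
 50  111001101001→1 (1)
 51  110011010011→1 (1)
 52  100110100111→1 (1)
 53  001101001111→0 (0)
 54  011010011110→0 (0)
 55  110100111100→1 (1)
 56  101001111001→1 (0)
 57  010011110010→0 (1)
 58  100111100101→1 (1)
 59  001111001011→0 (1)
 60  011110010111→0 (0)
 61  111100101110→1 (1)
 62  111001011101→1 (0)
 63  110010111010→1 (0)
 64  100101110100→1 (0)
 65  001011101000→0 (0)
 66  010111010000→0 (0)
 67  101110100000→1 (1)
 68  011101000001→0 (1)
 69  111010000011→1 (1)
 70  110100000111→1 (0)
 71  101000001110→1 (1)
 72  010000011101→0 (1)
 73  100000111011→1 (0)
 74  000001110110→0 (1)
 75  000011101101→0 (0)
 76  000111011010→0 (1)
 77  001110110101→0 (0)
 78  011101101010→0 (0)
 79  111011010100→1 (1)
 80  110110101001→1 (0)
 81  101101010010→1 (1)
 82  011010100101→0 (1)
 83  110101001011→1 (0)
 84  101010010110→1 (0)
 85  010100101100→0 (0)
 86  101001011000→1 (1)
 87  010010110001→0 (1)
 88  100101100011→1 (0)
 89  001011000110→0 (1)
 90  010110001101→0 (0)
 91  101100011010→1 (1)
 92  011000110101→0 (0)

010001111111010010100111111001101111111110110001011110011010011110010111010000011101101010010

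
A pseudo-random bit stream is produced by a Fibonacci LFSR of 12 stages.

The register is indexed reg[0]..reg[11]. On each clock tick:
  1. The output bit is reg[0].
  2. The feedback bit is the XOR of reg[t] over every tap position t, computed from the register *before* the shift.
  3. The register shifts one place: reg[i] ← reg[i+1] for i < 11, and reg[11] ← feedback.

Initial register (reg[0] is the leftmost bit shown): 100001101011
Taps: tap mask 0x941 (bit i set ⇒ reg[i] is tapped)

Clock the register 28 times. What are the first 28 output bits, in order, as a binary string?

step | reg (before) | out | fb
   0 | 100001101011 | 1 | 0
   1 | 000011010110 | 0 | 0
   2 | 000110101100 | 0 | 0
   3 | 001101011000 | 0 | 1
   4 | 011010110001 | 0 | 0
   5 | 110101100010 | 1 | 0
   6 | 101011000100 | 1 | 1
   7 | 010110001001 | 0 | 0
   8 | 101100010010 | 1 | 1
   9 | 011000100101 | 0 | 0
  10 | 110001001010 | 1 | 0
  11 | 100010010100 | 1 | 1
  12 | 000100101001 | 0 | 1
  13 | 001001010011 | 0 | 1
  14 | 010010100111 | 0 | 0
  15 | 100101001110 | 1 | 0
  16 | 001010011100 | 0 | 1
  17 | 010100111001 | 0 | 1
  18 | 101001110011 | 1 | 1
  19 | 010011100111 | 0 | 0
  20 | 100111001110 | 1 | 0
  21 | 001110011100 | 0 | 1
  22 | 011100111001 | 0 | 1
  23 | 111001110011 | 1 | 1
  24 | 110011100111 | 1 | 1
  25 | 100111001111 | 1 | 1
  26 | 001110011111 | 0 | 0
  27 | 011100111110 | 0 | 0

1000011010110001001010011100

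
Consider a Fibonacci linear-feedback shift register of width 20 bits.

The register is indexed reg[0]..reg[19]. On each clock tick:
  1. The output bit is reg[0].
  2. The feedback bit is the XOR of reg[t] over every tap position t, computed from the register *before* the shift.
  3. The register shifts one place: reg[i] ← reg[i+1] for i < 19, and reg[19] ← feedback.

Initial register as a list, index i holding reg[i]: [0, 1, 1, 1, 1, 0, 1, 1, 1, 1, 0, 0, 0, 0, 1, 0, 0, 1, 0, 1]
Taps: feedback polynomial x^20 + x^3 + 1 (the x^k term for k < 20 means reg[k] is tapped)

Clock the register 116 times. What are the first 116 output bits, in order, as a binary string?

step | reg (before) | out | fb
   0 | 01111011110000100101 | 0 | 1
   1 | 11110111100001001011 | 1 | 0
   2 | 11101111000010010110 | 1 | 1
   3 | 11011110000100101101 | 1 | 0
   4 | 10111100001001011010 | 1 | 0
   5 | 01111000010010110100 | 0 | 1
   6 | 11110000100101101001 | 1 | 0
   7 | 11100001001011010010 | 1 | 1
   8 | 11000010010110100101 | 1 | 1
   9 | 10000100101101001011 | 1 | 1
  10 | 00001001011010010111 | 0 | 0
  11 | 00010010110100101110 | 0 | 1
  12 | 00100101101001011101 | 0 | 0
  13 | 01001011010010111010 | 0 | 0
  14 | 10010110100101110100 | 1 | 0
  15 | 00101101001011101000 | 0 | 0
  16 | 01011010010111010000 | 0 | 1
  17 | 10110100101110100001 | 1 | 0
  18 | 01101001011101000010 | 0 | 0
  19 | 11010010111010000100 | 1 | 0
  20 | 10100101110100001000 | 1 | 1
  21 | 01001011101000010001 | 0 | 0
  22 | 10010111010000100010 | 1 | 0
  23 | 00101110100001000100 | 0 | 0
  24 | 01011101000010001000 | 0 | 1
  25 | 10111010000100010001 | 1 | 0
  26 | 01110100001000100010 | 0 | 1
  27 | 11101000010001000101 | 1 | 1
  28 | 11010000100010001011 | 1 | 0
  29 | 10100001000100010110 | 1 | 1
  30 | 01000010001000101101 | 0 | 0
  31 | 10000100010001011010 | 1 | 1
  32 | 00001000100010110101 | 0 | 0
  33 | 00010001000101101010 | 0 | 1
  34 | 00100010001011010101 | 0 | 0
  35 | 01000100010110101010 | 0 | 0
  36 | 10001000101101010100 | 1 | 1
  37 | 00010001011010101001 | 0 | 1
  38 | 00100010110101010011 | 0 | 0
  39 | 01000101101010100110 | 0 | 0
  40 | 10001011010101001100 | 1 | 1
  41 | 00010110101010011001 | 0 | 1
  42 | 00101101010100110011 | 0 | 0
  43 | 01011010101001100110 | 0 | 1
  44 | 10110101010011001101 | 1 | 0
  45 | 01101010100110011010 | 0 | 0
  46 | 11010101001100110100 | 1 | 0
  47 | 10101010011001101000 | 1 | 1
  48 | 01010100110011010001 | 0 | 1
  49 | 10101001100110100011 | 1 | 1
  50 | 01010011001101000111 | 0 | 1
  51 | 10100110011010001111 | 1 | 1
  52 | 01001100110100011111 | 0 | 0
  53 | 10011001101000111110 | 1 | 0
  54 | 00110011010001111100 | 0 | 1
  55 | 01100110100011111001 | 0 | 0
  56 | 11001101000111110010 | 1 | 1
  57 | 10011010001111100101 | 1 | 0
  58 | 00110100011111001010 | 0 | 1
  59 | 01101000111110010101 | 0 | 0
  60 | 11010001111100101010 | 1 | 0
  61 | 10100011111001010100 | 1 | 1
  62 | 01000111110010101001 | 0 | 0
  63 | 10001111100101010010 | 1 | 1
  64 | 00011111001010100101 | 0 | 1
  65 | 00111110010101001011 | 0 | 1
  66 | 01111100101010010111 | 0 | 1
  67 | 11111001010100101111 | 1 | 0
  68 | 11110010101001011110 | 1 | 0
  69 | 11100101010010111100 | 1 | 1
  70 | 11001010100101111001 | 1 | 1
  71 | 10010101001011110011 | 1 | 0
  72 | 00101010010111100110 | 0 | 0
  73 | 01010100101111001100 | 0 | 1
  74 | 10101001011110011001 | 1 | 1
  75 | 01010010111100110011 | 0 | 1
  76 | 10100101111001100111 | 1 | 1
  77 | 01001011110011001111 | 0 | 0
  78 | 10010111100110011110 | 1 | 0
  79 | 00101111001100111100 | 0 | 0
  80 | 01011110011001111000 | 0 | 1
  81 | 10111100110011110001 | 1 | 0
  82 | 01111001100111100010 | 0 | 1
  83 | 11110011001111000101 | 1 | 0
  84 | 11100110011110001010 | 1 | 1
  85 | 11001100111100010101 | 1 | 1
  86 | 10011001111000101011 | 1 | 0
  87 | 00110011110001010110 | 0 | 1
  88 | 01100111100010101101 | 0 | 0
  89 | 11001111000101011010 | 1 | 1
  90 | 10011110001010110101 | 1 | 0
  91 | 00111100010101101010 | 0 | 1
  92 | 01111000101011010101 | 0 | 1
  93 | 11110001010110101011 | 1 | 0
  94 | 11100010101101010110 | 1 | 1
  95 | 11000101011010101101 | 1 | 1
  96 | 10001010110101011011 | 1 | 1
  97 | 00010101101010110111 | 0 | 1
  98 | 00101011010101101111 | 0 | 0
  99 | 01010110101011011110 | 0 | 1
 100 | 10101101010110111101 | 1 | 1
 101 | 01011010101101111011 | 0 | 1
 102 | 10110101011011110111 | 1 | 0
 103 | 01101010110111101110 | 0 | 0
 104 | 11010101101111011100 | 1 | 0
 105 | 10101011011110111000 | 1 | 1
 106 | 01010110111101110001 | 0 | 1
 107 | 10101101111011100011 | 1 | 1
 108 | 01011011110111000111 | 0 | 1
 109 | 10110111101110001111 | 1 | 0
 110 | 01101111011100011110 | 0 | 0
 111 | 11011110111000111100 | 1 | 0
 112 | 10111101110001111000 | 1 | 0
 113 | 01111011100011110000 | 0 | 1
 114 | 11110111000111100001 | 1 | 0
 115 | 11101110001111000010 | 1 | 1

01111011110000100101101001011101000010001000101101010100110011010001111100101010010111100110011110001010110101011011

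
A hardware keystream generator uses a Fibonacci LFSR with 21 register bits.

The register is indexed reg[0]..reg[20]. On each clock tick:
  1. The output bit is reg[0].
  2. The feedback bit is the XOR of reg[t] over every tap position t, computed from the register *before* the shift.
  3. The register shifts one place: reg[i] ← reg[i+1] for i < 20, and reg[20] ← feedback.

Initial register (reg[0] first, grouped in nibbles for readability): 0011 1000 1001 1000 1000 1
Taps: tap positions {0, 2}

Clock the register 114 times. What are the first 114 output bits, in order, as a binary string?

k : reg_k → out_k, fb_k
0: 001110001001100010001 → 0, fb=1
1: 011100010011000100011 → 0, fb=1
2: 111000100110001000111 → 1, fb=0
3: 110001001100010001110 → 1, fb=1
4: 100010011000100011101 → 1, fb=1
5: 000100110001000111011 → 0, fb=0
6: 001001100010001110110 → 0, fb=1
7: 010011000100011101101 → 0, fb=0
8: 100110001000111011010 → 1, fb=1
9: 001100010001110110101 → 0, fb=1
10: 011000100011101101011 → 0, fb=1
11: 110001000111011010111 → 1, fb=1
12: 100010001110110101111 → 1, fb=1
13: 000100011101101011111 → 0, fb=0
14: 001000111011010111110 → 0, fb=1
15: 010001110110101111101 → 0, fb=0
16: 100011101101011111010 → 1, fb=1
17: 000111011010111110101 → 0, fb=0
18: 001110110101111101010 → 0, fb=1
19: 011101101011111010101 → 0, fb=1
20: 111011010111110101011 → 1, fb=0
21: 110110101111101010110 → 1, fb=1
22: 101101011111010101101 → 1, fb=0
23: 011010111110101011010 → 0, fb=1
24: 110101111101010110101 → 1, fb=1
25: 101011111010101101011 → 1, fb=0
26: 010111110101011010110 → 0, fb=0
27: 101111101010110101100 → 1, fb=0
28: 011111010101101011000 → 0, fb=1
29: 111110101011010110001 → 1, fb=0
30: 111101010110101100010 → 1, fb=0
31: 111010101101011000100 → 1, fb=0
32: 110101011010110001000 → 1, fb=1
33: 101010110101100010001 → 1, fb=0
34: 010101101011000100010 → 0, fb=0
35: 101011010110001000100 → 1, fb=0
36: 010110101100010001000 → 0, fb=0
37: 101101011000100010000 → 1, fb=0
38: 011010110001000100000 → 0, fb=1
39: 110101100010001000001 → 1, fb=1
40: 101011000100010000011 → 1, fb=0
41: 010110001000100000110 → 0, fb=0
42: 101100010001000001100 → 1, fb=0
43: 011000100010000011000 → 0, fb=1
44: 110001000100000110001 → 1, fb=1
45: 100010001000001100011 → 1, fb=1
46: 000100010000011000111 → 0, fb=0
47: 001000100000110001110 → 0, fb=1
48: 010001000001100011101 → 0, fb=0
49: 100010000011000111010 → 1, fb=1
50: 000100000110001110101 → 0, fb=0
51: 001000001100011101010 → 0, fb=1
52: 010000011000111010101 → 0, fb=0
53: 100000110001110101010 → 1, fb=1
54: 000001100011101010101 → 0, fb=0
55: 000011000111010101010 → 0, fb=0
56: 000110001110101010100 → 0, fb=0
57: 001100011101010101000 → 0, fb=1
58: 011000111010101010001 → 0, fb=1
59: 110001110101010100011 → 1, fb=1
60: 100011101010101000111 → 1, fb=1
61: 000111010101010001111 → 0, fb=0
62: 001110101010100011110 → 0, fb=1
63: 011101010101000111101 → 0, fb=1
64: 111010101010001111011 → 1, fb=0
65: 110101010100011110110 → 1, fb=1
66: 101010101000111101101 → 1, fb=0
67: 010101010001111011010 → 0, fb=0
68: 101010100011110110100 → 1, fb=0
69: 010101000111101101000 → 0, fb=0
70: 101010001111011010000 → 1, fb=0
71: 010100011110110100000 → 0, fb=0
72: 101000111101101000000 → 1, fb=0
73: 010001111011010000000 → 0, fb=0
74: 100011110110100000000 → 1, fb=1
75: 000111101101000000001 → 0, fb=0
76: 001111011010000000010 → 0, fb=1
77: 011110110100000000101 → 0, fb=1
78: 111101101000000001011 → 1, fb=0
79: 111011010000000010110 → 1, fb=0
80: 110110100000000101100 → 1, fb=1
81: 101101000000001011001 → 1, fb=0
82: 011010000000010110010 → 0, fb=1
83: 110100000000101100101 → 1, fb=1
84: 101000000001011001011 → 1, fb=0
85: 010000000010110010110 → 0, fb=0
86: 100000000101100101100 → 1, fb=1
87: 000000001011001011001 → 0, fb=0
88: 000000010110010110010 → 0, fb=0
89: 000000101100101100100 → 0, fb=0
90: 000001011001011001000 → 0, fb=0
91: 000010110010110010000 → 0, fb=0
92: 000101100101100100000 → 0, fb=0
93: 001011001011001000000 → 0, fb=1
94: 010110010110010000001 → 0, fb=0
95: 101100101100100000010 → 1, fb=0
96: 011001011001000000100 → 0, fb=1
97: 110010110010000001001 → 1, fb=1
98: 100101100100000010011 → 1, fb=1
99: 001011001000000100111 → 0, fb=1
100: 010110010000001001111 → 0, fb=0
101: 101100100000010011110 → 1, fb=0
102: 011001000000100111100 → 0, fb=1
103: 110010000001001111001 → 1, fb=1
104: 100100000010011110011 → 1, fb=1
105: 001000000100111100111 → 0, fb=1
106: 010000001001111001111 → 0, fb=0
107: 100000010011110011110 → 1, fb=1
108: 000000100111100111101 → 0, fb=0
109: 000001001111001111010 → 0, fb=0
110: 000010011110011110100 → 0, fb=0
111: 000100111100111101000 → 0, fb=0
112: 001001111001111010000 → 0, fb=1
113: 010011110011110100001 → 0, fb=0

001110001001100010001110110101111101010110101100010001000001100011101010101000111101101000000001011001011001000000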